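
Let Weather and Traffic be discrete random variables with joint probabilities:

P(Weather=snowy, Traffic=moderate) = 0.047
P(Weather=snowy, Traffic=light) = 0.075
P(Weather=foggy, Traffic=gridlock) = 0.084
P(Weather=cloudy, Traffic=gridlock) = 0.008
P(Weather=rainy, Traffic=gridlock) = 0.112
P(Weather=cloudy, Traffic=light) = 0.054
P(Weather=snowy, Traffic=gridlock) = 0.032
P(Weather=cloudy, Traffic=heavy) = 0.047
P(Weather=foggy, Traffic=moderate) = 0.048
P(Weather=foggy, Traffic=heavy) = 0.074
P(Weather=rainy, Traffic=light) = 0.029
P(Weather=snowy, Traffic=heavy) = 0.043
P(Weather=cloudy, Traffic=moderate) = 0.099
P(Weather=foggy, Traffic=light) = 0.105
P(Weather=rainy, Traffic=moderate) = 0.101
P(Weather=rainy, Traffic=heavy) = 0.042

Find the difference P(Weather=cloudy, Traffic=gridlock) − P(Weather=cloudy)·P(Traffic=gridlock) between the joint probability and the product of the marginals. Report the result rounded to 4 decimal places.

P(Weather=cloudy) = 0.054 + 0.099 + 0.047 + 0.008 = 0.208.
P(Traffic=gridlock) = 0.008 + 0.112 + 0.032 + 0.084 = 0.236.
P(Weather=cloudy, Traffic=gridlock) − P(Weather=cloudy)P(Traffic=gridlock) = 0.008 − 0.208×0.236 = -0.0411.

-0.0411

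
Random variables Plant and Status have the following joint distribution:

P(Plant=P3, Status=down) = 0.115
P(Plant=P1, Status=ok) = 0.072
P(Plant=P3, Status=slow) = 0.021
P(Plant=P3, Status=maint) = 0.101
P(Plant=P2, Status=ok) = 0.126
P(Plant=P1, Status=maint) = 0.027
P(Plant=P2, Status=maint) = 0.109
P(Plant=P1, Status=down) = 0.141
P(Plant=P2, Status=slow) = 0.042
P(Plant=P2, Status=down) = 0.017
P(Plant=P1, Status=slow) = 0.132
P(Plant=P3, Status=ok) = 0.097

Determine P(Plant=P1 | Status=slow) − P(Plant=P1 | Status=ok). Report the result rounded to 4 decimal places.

0.4329

P(Status=slow) = 0.132 + 0.042 + 0.021 = 0.195; P(Plant=P1 | Status=slow) = 0.132/0.195 = 0.67692.
P(Status=ok) = 0.072 + 0.126 + 0.097 = 0.295; P(Plant=P1 | Status=ok) = 0.072/0.295 = 0.24407.
Difference = 0.4329.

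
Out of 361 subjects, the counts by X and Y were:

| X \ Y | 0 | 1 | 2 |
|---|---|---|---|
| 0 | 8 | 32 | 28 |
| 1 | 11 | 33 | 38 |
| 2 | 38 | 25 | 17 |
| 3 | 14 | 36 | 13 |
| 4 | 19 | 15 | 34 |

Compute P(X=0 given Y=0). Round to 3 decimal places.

Total with Y=0: 8 + 11 + 38 + 14 + 19 = 90.
P(X=0 | Y=0) = 8/90 = 0.089.

0.089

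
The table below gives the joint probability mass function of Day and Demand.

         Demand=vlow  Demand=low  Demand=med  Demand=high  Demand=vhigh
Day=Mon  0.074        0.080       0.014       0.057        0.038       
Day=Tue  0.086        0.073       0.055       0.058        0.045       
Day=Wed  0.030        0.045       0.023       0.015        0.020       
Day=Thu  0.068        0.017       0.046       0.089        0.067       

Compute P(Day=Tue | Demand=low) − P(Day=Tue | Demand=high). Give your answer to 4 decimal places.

0.0747

P(Demand=low) = 0.080 + 0.073 + 0.045 + 0.017 = 0.215; P(Day=Tue | Demand=low) = 0.073/0.215 = 0.33953.
P(Demand=high) = 0.057 + 0.058 + 0.015 + 0.089 = 0.219; P(Day=Tue | Demand=high) = 0.058/0.219 = 0.26484.
Difference = 0.0747.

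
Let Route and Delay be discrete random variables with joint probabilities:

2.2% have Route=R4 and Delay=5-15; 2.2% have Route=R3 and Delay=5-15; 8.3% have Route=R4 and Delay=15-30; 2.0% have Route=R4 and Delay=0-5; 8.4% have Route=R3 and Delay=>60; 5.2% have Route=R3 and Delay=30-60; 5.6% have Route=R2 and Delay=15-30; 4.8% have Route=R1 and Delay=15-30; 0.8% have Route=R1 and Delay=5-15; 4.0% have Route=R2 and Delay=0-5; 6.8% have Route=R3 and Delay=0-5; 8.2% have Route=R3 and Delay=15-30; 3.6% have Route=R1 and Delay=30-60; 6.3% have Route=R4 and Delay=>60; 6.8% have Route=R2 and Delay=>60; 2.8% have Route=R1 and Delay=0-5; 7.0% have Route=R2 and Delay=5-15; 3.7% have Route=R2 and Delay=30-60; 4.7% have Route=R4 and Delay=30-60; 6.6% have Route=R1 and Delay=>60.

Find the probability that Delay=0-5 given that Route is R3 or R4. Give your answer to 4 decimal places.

P(Route=R3) = 0.068 + 0.022 + 0.082 + 0.052 + 0.084 = 0.308.
P(Route=R4) = 0.020 + 0.022 + 0.083 + 0.047 + 0.063 = 0.235.
P(Route ∈ {R3, R4}) = 0.308 + 0.235 = 0.543; P(Delay=0-5, Route ∈ {R3, R4}) = 0.068 + 0.020 = 0.088.
P(Delay=0-5 | Route ∈ {R3, R4}) = 0.088/0.543 = 0.1621.

0.1621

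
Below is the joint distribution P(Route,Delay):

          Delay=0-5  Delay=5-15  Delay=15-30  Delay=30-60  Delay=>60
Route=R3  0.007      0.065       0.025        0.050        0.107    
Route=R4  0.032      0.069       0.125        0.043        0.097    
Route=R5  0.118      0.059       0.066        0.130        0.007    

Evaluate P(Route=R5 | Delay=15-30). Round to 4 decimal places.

0.3056

P(Delay=15-30) = 0.025 + 0.125 + 0.066 = 0.216.
P(Route=R5 | Delay=15-30) = 0.066/0.216 = 0.3056.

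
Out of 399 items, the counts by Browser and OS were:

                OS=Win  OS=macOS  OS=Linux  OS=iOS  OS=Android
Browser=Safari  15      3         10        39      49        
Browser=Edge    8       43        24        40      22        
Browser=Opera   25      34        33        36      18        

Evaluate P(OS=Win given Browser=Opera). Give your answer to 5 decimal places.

Total with Browser=Opera: 25 + 34 + 33 + 36 + 18 = 146.
P(OS=Win | Browser=Opera) = 25/146 = 0.17123.

0.17123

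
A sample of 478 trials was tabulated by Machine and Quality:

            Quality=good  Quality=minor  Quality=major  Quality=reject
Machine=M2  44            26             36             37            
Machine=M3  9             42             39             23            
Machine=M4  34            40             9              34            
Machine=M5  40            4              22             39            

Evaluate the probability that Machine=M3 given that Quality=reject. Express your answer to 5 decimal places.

Total with Quality=reject: 37 + 23 + 34 + 39 = 133.
P(Machine=M3 | Quality=reject) = 23/133 = 0.17293.

0.17293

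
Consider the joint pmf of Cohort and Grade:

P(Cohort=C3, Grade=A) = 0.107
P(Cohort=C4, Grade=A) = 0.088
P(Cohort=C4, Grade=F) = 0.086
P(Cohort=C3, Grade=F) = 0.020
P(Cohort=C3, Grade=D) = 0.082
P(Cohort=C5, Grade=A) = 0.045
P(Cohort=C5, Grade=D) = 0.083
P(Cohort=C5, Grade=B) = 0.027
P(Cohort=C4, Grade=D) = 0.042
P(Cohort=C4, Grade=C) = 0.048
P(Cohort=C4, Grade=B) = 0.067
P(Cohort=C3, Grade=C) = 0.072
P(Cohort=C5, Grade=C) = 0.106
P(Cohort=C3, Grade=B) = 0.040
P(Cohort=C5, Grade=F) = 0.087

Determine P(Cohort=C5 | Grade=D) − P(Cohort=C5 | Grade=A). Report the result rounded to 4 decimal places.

P(Grade=D) = 0.082 + 0.042 + 0.083 = 0.207; P(Cohort=C5 | Grade=D) = 0.083/0.207 = 0.40097.
P(Grade=A) = 0.107 + 0.088 + 0.045 = 0.240; P(Cohort=C5 | Grade=A) = 0.045/0.240 = 0.18750.
Difference = 0.2135.

0.2135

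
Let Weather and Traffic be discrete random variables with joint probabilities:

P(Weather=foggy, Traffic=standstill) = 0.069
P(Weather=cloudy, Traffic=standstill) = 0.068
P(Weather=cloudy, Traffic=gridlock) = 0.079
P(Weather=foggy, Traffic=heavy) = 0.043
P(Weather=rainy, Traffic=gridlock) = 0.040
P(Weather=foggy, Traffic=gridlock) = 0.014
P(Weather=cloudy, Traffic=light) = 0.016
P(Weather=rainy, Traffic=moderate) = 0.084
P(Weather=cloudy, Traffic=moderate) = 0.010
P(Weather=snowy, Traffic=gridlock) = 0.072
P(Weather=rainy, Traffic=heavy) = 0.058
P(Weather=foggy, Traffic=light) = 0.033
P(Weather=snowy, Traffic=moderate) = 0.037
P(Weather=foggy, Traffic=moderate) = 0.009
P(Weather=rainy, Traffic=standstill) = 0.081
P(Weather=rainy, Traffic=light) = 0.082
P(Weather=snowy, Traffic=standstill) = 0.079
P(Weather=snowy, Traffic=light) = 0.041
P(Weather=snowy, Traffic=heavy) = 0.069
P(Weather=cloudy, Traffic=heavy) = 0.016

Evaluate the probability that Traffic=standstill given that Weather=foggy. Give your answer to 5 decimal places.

P(Weather=foggy) = 0.033 + 0.009 + 0.043 + 0.014 + 0.069 = 0.168.
P(Traffic=standstill | Weather=foggy) = 0.069/0.168 = 0.41071.

0.41071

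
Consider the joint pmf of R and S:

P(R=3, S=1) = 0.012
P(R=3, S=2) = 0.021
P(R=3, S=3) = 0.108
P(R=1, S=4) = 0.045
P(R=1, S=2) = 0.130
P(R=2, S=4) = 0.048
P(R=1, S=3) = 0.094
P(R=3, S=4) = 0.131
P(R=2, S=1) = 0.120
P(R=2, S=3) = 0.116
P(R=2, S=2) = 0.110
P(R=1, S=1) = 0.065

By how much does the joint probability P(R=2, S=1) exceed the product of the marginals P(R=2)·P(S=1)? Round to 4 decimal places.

P(R=2) = 0.120 + 0.110 + 0.116 + 0.048 = 0.394.
P(S=1) = 0.065 + 0.120 + 0.012 = 0.197.
P(R=2, S=1) − P(R=2)P(S=1) = 0.120 − 0.394×0.197 = 0.0424.

0.0424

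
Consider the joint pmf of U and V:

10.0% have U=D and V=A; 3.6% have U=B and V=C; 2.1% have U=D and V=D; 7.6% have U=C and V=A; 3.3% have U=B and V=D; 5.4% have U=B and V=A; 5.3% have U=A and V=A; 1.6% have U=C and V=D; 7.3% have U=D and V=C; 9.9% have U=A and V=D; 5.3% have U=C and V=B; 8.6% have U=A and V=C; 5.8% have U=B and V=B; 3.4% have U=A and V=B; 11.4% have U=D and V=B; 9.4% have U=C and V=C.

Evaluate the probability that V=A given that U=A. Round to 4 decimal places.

P(U=A) = 0.053 + 0.034 + 0.086 + 0.099 = 0.272.
P(V=A | U=A) = 0.053/0.272 = 0.1949.

0.1949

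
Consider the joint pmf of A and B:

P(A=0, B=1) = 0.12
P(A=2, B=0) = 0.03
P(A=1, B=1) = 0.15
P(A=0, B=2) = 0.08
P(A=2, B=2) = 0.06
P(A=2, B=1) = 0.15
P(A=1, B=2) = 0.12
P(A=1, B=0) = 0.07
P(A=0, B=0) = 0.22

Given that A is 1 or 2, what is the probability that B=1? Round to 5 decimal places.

P(A=1) = 0.07 + 0.15 + 0.12 = 0.34.
P(A=2) = 0.03 + 0.15 + 0.06 = 0.24.
P(A ∈ {1, 2}) = 0.34 + 0.24 = 0.58; P(B=1, A ∈ {1, 2}) = 0.15 + 0.15 = 0.30.
P(B=1 | A ∈ {1, 2}) = 0.30/0.58 = 0.51724.

0.51724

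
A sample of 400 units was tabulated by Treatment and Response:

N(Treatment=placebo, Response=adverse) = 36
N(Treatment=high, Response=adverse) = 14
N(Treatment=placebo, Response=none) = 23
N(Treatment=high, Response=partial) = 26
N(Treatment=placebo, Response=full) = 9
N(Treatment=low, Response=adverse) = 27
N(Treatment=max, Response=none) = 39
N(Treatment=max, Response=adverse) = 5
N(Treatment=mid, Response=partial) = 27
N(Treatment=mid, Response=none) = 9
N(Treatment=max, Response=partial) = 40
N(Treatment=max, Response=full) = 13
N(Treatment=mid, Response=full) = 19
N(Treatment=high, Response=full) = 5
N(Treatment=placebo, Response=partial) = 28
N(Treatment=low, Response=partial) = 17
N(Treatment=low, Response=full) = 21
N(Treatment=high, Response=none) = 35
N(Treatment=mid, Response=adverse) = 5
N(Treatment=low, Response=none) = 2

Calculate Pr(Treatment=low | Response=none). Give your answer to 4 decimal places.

0.0185

Total with Response=none: 23 + 2 + 9 + 35 + 39 = 108.
P(Treatment=low | Response=none) = 2/108 = 0.0185.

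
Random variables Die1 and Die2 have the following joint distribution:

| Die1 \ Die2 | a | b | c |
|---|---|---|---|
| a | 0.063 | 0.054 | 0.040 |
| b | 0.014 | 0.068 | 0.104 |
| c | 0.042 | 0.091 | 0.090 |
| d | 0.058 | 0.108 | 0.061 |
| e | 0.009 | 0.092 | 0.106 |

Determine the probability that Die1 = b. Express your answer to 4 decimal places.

P(Die1=b) = 0.014 + 0.068 + 0.104 = 0.186.

0.1860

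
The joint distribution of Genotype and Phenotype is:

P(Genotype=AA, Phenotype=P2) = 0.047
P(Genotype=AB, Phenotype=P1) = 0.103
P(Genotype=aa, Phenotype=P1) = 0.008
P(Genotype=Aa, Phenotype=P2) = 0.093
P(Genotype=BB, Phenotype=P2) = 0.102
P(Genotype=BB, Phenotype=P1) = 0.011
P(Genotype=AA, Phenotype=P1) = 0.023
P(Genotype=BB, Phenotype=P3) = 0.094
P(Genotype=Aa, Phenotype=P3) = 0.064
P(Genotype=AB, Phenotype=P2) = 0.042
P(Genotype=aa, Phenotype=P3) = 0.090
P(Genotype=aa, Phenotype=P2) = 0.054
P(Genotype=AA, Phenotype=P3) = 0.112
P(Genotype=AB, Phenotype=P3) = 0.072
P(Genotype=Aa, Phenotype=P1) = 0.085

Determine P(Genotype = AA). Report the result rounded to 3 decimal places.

P(Genotype=AA) = 0.023 + 0.047 + 0.112 = 0.182.

0.182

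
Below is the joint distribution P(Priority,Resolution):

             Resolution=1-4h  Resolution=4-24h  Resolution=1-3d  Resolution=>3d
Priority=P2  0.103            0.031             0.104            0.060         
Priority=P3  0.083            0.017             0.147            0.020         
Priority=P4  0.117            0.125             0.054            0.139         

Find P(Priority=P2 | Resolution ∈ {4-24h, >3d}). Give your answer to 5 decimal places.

0.23214

P(Resolution=4-24h) = 0.031 + 0.017 + 0.125 = 0.173.
P(Resolution=>3d) = 0.060 + 0.020 + 0.139 = 0.219.
P(Resolution ∈ {4-24h, >3d}) = 0.173 + 0.219 = 0.392; P(Priority=P2, Resolution ∈ {4-24h, >3d}) = 0.031 + 0.060 = 0.091.
P(Priority=P2 | Resolution ∈ {4-24h, >3d}) = 0.091/0.392 = 0.23214.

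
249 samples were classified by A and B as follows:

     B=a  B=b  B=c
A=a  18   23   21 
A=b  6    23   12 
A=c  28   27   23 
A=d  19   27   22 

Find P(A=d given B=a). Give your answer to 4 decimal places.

0.2676

Total with B=a: 18 + 6 + 28 + 19 = 71.
P(A=d | B=a) = 19/71 = 0.2676.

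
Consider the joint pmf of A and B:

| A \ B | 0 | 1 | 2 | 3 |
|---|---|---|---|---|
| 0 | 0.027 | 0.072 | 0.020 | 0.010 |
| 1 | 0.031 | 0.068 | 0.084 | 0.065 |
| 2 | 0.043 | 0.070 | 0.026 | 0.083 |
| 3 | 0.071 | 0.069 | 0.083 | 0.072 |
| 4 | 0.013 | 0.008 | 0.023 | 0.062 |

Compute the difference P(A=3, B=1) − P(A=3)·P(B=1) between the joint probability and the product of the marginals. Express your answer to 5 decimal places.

P(A=3) = 0.071 + 0.069 + 0.083 + 0.072 = 0.295.
P(B=1) = 0.072 + 0.068 + 0.070 + 0.069 + 0.008 = 0.287.
P(A=3, B=1) − P(A=3)P(B=1) = 0.069 − 0.295×0.287 = -0.01567.

-0.01567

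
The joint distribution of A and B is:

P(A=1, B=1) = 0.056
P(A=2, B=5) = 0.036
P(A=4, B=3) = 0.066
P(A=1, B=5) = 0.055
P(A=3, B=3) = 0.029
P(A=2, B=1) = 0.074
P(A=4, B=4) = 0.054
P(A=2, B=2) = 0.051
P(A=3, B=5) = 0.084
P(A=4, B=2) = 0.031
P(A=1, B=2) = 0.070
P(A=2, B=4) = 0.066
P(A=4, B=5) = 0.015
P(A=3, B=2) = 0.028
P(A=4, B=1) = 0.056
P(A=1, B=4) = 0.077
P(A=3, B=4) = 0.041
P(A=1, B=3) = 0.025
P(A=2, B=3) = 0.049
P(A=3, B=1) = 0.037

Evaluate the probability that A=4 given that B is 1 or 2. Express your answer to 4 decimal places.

0.2159

P(B=1) = 0.056 + 0.074 + 0.037 + 0.056 = 0.223.
P(B=2) = 0.070 + 0.051 + 0.028 + 0.031 = 0.180.
P(B ∈ {1, 2}) = 0.223 + 0.180 = 0.403; P(A=4, B ∈ {1, 2}) = 0.056 + 0.031 = 0.087.
P(A=4 | B ∈ {1, 2}) = 0.087/0.403 = 0.2159.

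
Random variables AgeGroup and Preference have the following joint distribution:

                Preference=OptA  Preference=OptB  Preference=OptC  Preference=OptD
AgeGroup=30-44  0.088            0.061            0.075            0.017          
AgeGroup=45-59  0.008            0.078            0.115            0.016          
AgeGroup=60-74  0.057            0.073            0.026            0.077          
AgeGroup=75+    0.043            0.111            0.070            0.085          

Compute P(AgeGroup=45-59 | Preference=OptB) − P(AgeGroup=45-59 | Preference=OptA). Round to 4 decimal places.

0.2007

P(Preference=OptB) = 0.061 + 0.078 + 0.073 + 0.111 = 0.323; P(AgeGroup=45-59 | Preference=OptB) = 0.078/0.323 = 0.24149.
P(Preference=OptA) = 0.088 + 0.008 + 0.057 + 0.043 = 0.196; P(AgeGroup=45-59 | Preference=OptA) = 0.008/0.196 = 0.04082.
Difference = 0.2007.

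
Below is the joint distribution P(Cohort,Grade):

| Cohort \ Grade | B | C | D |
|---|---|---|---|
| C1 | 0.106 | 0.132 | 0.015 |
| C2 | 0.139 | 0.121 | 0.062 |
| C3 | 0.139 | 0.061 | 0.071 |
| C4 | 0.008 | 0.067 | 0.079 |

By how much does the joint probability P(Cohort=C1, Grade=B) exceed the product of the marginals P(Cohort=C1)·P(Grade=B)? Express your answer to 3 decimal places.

0.007

P(Cohort=C1) = 0.106 + 0.132 + 0.015 = 0.253.
P(Grade=B) = 0.106 + 0.139 + 0.139 + 0.008 = 0.392.
P(Cohort=C1, Grade=B) − P(Cohort=C1)P(Grade=B) = 0.106 − 0.253×0.392 = 0.007.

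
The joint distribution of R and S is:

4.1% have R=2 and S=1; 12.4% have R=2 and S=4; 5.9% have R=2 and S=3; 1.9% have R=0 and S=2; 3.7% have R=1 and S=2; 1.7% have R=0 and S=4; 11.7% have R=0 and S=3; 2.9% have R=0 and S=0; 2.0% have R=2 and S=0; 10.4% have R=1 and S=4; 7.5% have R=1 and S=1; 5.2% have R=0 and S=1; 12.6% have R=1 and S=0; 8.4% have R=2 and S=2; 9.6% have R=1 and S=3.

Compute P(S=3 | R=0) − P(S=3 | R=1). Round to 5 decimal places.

P(R=0) = 0.029 + 0.052 + 0.019 + 0.117 + 0.017 = 0.234; P(S=3 | R=0) = 0.117/0.234 = 0.500000.
P(R=1) = 0.126 + 0.075 + 0.037 + 0.096 + 0.104 = 0.438; P(S=3 | R=1) = 0.096/0.438 = 0.219178.
Difference = 0.28082.

0.28082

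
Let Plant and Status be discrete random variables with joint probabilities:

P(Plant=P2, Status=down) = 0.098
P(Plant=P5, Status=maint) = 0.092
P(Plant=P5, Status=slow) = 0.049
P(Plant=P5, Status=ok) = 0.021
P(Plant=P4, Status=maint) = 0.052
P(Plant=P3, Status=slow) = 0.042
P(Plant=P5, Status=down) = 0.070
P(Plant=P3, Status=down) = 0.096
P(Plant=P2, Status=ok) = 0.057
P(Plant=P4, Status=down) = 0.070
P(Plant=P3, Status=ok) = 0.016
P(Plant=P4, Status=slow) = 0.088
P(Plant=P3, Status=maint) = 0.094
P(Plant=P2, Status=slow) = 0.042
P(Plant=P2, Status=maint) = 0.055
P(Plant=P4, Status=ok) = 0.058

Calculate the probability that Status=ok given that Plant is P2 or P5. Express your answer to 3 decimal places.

P(Plant=P2) = 0.057 + 0.042 + 0.098 + 0.055 = 0.252.
P(Plant=P5) = 0.021 + 0.049 + 0.070 + 0.092 = 0.232.
P(Plant ∈ {P2, P5}) = 0.252 + 0.232 = 0.484; P(Status=ok, Plant ∈ {P2, P5}) = 0.057 + 0.021 = 0.078.
P(Status=ok | Plant ∈ {P2, P5}) = 0.078/0.484 = 0.161.

0.161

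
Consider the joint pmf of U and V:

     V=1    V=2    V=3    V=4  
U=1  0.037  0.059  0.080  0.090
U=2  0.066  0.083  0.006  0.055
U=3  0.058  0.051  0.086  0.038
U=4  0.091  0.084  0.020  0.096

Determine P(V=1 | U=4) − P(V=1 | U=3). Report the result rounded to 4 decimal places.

P(U=4) = 0.091 + 0.084 + 0.020 + 0.096 = 0.291; P(V=1 | U=4) = 0.091/0.291 = 0.31271.
P(U=3) = 0.058 + 0.051 + 0.086 + 0.038 = 0.233; P(V=1 | U=3) = 0.058/0.233 = 0.24893.
Difference = 0.0638.

0.0638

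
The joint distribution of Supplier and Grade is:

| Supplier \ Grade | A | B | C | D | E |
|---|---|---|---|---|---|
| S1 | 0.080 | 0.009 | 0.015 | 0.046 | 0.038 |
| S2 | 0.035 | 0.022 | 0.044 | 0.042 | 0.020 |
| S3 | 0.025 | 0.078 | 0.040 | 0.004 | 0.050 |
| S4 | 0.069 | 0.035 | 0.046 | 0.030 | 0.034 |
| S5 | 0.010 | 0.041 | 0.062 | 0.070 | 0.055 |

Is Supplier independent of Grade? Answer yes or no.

P(Supplier=S5) = 0.238 and P(Grade=A) = 0.219, so their product is 0.05212, but P(Supplier=S5, Grade=A) = 0.010. Since these differ, Supplier and Grade are not independent.

no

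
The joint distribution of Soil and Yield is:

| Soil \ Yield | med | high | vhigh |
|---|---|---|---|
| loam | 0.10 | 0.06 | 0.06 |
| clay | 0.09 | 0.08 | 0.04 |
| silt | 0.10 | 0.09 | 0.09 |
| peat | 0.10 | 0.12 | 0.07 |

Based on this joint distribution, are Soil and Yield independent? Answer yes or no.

no

P(Soil=peat) = 0.29 and P(Yield=high) = 0.35, so their product is 0.1015, but P(Soil=peat, Yield=high) = 0.12. Since these differ, Soil and Yield are not independent.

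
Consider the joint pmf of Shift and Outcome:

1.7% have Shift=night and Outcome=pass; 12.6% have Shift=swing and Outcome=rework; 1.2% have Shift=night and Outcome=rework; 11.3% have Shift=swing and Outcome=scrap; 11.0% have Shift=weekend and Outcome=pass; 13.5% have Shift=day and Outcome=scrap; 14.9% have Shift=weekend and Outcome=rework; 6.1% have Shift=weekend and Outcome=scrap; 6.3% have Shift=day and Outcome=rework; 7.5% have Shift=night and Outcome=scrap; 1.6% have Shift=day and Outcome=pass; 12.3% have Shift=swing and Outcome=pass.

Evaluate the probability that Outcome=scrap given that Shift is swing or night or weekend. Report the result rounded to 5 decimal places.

P(Shift=swing) = 0.123 + 0.126 + 0.113 = 0.362.
P(Shift=night) = 0.017 + 0.012 + 0.075 = 0.104.
P(Shift=weekend) = 0.110 + 0.149 + 0.061 = 0.320.
P(Shift ∈ {swing, night, weekend}) = 0.362 + 0.104 + 0.320 = 0.786; P(Outcome=scrap, Shift ∈ {swing, night, weekend}) = 0.113 + 0.075 + 0.061 = 0.249.
P(Outcome=scrap | Shift ∈ {swing, night, weekend}) = 0.249/0.786 = 0.31679.

0.31679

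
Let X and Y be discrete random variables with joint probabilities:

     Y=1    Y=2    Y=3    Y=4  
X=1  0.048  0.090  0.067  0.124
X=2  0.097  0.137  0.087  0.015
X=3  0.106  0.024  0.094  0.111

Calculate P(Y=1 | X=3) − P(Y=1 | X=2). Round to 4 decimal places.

0.0277

P(X=3) = 0.106 + 0.024 + 0.094 + 0.111 = 0.335; P(Y=1 | X=3) = 0.106/0.335 = 0.31642.
P(X=2) = 0.097 + 0.137 + 0.087 + 0.015 = 0.336; P(Y=1 | X=2) = 0.097/0.336 = 0.28869.
Difference = 0.0277.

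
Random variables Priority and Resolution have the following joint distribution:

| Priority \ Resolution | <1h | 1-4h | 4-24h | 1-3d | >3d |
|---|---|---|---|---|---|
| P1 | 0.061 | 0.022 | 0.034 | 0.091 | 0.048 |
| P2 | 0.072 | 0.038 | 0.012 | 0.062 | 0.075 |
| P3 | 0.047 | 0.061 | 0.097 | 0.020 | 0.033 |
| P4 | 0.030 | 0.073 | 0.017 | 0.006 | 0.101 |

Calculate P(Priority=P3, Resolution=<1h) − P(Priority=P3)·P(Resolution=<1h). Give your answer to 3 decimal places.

P(Priority=P3) = 0.047 + 0.061 + 0.097 + 0.020 + 0.033 = 0.258.
P(Resolution=<1h) = 0.061 + 0.072 + 0.047 + 0.030 = 0.210.
P(Priority=P3, Resolution=<1h) − P(Priority=P3)P(Resolution=<1h) = 0.047 − 0.258×0.210 = -0.007.

-0.007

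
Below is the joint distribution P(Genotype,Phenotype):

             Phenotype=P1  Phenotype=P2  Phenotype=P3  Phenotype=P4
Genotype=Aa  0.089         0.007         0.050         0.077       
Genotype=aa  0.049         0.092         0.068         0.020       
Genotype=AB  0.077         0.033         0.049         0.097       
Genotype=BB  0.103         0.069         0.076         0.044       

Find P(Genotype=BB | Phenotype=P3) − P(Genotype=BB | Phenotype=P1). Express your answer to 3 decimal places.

P(Phenotype=P3) = 0.050 + 0.068 + 0.049 + 0.076 = 0.243; P(Genotype=BB | Phenotype=P3) = 0.076/0.243 = 0.3128.
P(Phenotype=P1) = 0.089 + 0.049 + 0.077 + 0.103 = 0.318; P(Genotype=BB | Phenotype=P1) = 0.103/0.318 = 0.3239.
Difference = -0.011.

-0.011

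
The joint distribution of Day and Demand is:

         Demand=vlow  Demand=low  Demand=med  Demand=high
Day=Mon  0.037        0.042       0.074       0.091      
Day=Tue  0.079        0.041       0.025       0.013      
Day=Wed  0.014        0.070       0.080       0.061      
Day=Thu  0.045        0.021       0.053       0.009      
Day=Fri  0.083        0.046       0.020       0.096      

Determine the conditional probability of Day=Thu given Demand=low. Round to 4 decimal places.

0.0955

P(Demand=low) = 0.042 + 0.041 + 0.070 + 0.021 + 0.046 = 0.220.
P(Day=Thu | Demand=low) = 0.021/0.220 = 0.0955.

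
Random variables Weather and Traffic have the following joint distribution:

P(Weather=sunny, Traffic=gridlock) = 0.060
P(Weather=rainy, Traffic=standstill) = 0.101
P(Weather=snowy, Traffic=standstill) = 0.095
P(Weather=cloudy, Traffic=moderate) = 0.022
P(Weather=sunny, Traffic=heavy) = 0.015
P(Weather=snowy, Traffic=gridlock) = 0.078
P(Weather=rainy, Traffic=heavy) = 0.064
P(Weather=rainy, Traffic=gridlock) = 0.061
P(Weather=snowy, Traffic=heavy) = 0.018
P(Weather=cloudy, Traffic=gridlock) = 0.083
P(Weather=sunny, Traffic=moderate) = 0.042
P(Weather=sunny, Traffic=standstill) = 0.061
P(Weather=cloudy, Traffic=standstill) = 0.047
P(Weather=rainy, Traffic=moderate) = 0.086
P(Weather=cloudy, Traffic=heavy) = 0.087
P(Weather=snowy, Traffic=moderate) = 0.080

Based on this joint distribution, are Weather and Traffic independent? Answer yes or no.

no

P(Weather=cloudy) = 0.239 and P(Traffic=heavy) = 0.184, so their product is 0.04398, but P(Weather=cloudy, Traffic=heavy) = 0.087. Since these differ, Weather and Traffic are not independent.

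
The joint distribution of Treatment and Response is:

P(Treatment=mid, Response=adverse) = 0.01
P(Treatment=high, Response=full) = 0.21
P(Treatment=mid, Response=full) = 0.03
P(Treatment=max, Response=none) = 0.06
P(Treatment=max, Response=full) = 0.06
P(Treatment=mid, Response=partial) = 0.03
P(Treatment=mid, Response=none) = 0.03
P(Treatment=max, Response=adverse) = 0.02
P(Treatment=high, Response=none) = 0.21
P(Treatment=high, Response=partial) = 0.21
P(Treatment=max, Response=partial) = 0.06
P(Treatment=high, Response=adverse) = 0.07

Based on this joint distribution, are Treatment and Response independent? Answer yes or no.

yes

Every cell satisfies P(Treatment,Response) = P(Treatment)·P(Response). For instance P(Treatment=max) = 0.20, P(Response=none) = 0.30, and 0.20×0.30 = 0.06 matches the joint entry. So Treatment and Response are independent.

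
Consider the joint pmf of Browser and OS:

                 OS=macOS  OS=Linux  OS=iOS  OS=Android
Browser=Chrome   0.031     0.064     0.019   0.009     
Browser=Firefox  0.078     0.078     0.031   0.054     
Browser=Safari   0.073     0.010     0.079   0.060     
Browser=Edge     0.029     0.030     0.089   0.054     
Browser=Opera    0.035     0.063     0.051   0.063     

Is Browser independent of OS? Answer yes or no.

no

P(Browser=Safari) = 0.222 and P(OS=Linux) = 0.245, so their product is 0.05439, but P(Browser=Safari, OS=Linux) = 0.010. Since these differ, Browser and OS are not independent.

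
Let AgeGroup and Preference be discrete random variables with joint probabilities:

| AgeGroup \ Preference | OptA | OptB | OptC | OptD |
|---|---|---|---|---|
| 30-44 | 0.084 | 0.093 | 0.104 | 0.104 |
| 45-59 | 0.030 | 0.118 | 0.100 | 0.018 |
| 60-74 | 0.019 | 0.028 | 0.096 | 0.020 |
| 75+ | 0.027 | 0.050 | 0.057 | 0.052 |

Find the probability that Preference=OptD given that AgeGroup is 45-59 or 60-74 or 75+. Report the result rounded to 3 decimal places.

P(AgeGroup=45-59) = 0.030 + 0.118 + 0.100 + 0.018 = 0.266.
P(AgeGroup=60-74) = 0.019 + 0.028 + 0.096 + 0.020 = 0.163.
P(AgeGroup=75+) = 0.027 + 0.050 + 0.057 + 0.052 = 0.186.
P(AgeGroup ∈ {45-59, 60-74, 75+}) = 0.266 + 0.163 + 0.186 = 0.615; P(Preference=OptD, AgeGroup ∈ {45-59, 60-74, 75+}) = 0.018 + 0.020 + 0.052 = 0.090.
P(Preference=OptD | AgeGroup ∈ {45-59, 60-74, 75+}) = 0.090/0.615 = 0.146.

0.146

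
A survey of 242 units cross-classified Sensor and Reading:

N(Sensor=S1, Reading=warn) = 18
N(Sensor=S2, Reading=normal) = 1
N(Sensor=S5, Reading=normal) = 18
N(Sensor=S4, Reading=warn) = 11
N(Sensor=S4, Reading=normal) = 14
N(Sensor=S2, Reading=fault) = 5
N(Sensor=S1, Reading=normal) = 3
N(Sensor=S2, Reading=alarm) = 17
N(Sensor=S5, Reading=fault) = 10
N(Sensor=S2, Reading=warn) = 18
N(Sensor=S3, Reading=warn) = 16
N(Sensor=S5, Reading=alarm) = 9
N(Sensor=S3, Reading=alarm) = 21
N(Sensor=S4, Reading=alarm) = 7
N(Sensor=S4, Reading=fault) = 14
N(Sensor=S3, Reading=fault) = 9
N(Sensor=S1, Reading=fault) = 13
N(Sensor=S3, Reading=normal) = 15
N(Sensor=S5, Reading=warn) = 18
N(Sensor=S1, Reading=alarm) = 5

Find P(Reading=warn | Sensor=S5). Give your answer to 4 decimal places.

Total with Sensor=S5: 18 + 18 + 9 + 10 = 55.
P(Reading=warn | Sensor=S5) = 18/55 = 0.3273.

0.3273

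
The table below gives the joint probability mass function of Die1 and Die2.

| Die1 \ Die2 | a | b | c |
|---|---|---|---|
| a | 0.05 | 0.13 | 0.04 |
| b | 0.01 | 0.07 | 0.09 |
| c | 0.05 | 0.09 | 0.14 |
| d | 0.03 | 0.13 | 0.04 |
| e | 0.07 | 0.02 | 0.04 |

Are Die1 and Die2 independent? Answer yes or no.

P(Die1=e) = 0.13 and P(Die2=a) = 0.21, so their product is 0.0273, but P(Die1=e, Die2=a) = 0.07. Since these differ, Die1 and Die2 are not independent.

no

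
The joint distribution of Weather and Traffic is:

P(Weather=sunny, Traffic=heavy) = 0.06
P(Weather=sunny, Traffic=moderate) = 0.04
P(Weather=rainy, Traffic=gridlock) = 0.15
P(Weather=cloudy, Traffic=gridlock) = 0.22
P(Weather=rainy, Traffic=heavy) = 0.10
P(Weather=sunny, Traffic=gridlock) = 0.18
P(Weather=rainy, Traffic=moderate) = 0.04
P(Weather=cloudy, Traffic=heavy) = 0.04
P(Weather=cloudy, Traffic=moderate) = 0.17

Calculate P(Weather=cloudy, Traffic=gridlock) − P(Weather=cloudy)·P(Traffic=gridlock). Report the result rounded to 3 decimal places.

P(Weather=cloudy) = 0.17 + 0.04 + 0.22 = 0.43.
P(Traffic=gridlock) = 0.18 + 0.22 + 0.15 = 0.55.
P(Weather=cloudy, Traffic=gridlock) − P(Weather=cloudy)P(Traffic=gridlock) = 0.22 − 0.43×0.55 = -0.017.

-0.017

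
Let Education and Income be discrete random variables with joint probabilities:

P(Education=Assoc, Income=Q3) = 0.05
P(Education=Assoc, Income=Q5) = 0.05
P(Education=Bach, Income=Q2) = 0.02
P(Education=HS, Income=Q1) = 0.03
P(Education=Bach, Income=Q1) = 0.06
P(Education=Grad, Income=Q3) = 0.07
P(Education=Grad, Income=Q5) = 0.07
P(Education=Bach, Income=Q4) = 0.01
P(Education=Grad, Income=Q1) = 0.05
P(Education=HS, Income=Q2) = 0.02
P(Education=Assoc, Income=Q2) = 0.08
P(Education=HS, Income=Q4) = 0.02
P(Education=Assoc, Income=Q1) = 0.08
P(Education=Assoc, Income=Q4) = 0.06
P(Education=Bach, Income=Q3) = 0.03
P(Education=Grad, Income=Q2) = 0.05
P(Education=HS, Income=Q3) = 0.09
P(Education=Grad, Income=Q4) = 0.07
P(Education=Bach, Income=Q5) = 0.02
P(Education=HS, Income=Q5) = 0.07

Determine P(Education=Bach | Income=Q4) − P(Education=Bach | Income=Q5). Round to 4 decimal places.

P(Income=Q4) = 0.02 + 0.06 + 0.01 + 0.07 = 0.16; P(Education=Bach | Income=Q4) = 0.01/0.16 = 0.06250.
P(Income=Q5) = 0.07 + 0.05 + 0.02 + 0.07 = 0.21; P(Education=Bach | Income=Q5) = 0.02/0.21 = 0.09524.
Difference = -0.0327.

-0.0327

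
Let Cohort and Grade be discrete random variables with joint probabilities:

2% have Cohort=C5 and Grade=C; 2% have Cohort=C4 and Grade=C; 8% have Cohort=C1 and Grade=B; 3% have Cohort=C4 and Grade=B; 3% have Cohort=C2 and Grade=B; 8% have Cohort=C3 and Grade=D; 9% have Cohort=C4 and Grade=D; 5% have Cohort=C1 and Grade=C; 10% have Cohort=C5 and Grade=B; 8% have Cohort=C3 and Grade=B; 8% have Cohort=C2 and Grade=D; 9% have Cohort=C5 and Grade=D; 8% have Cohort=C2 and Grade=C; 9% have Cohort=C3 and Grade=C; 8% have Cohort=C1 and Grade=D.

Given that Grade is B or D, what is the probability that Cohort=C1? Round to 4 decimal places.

0.2162

P(Grade=B) = 0.08 + 0.03 + 0.08 + 0.03 + 0.10 = 0.32.
P(Grade=D) = 0.08 + 0.08 + 0.08 + 0.09 + 0.09 = 0.42.
P(Grade ∈ {B, D}) = 0.32 + 0.42 = 0.74; P(Cohort=C1, Grade ∈ {B, D}) = 0.08 + 0.08 = 0.16.
P(Cohort=C1 | Grade ∈ {B, D}) = 0.16/0.74 = 0.2162.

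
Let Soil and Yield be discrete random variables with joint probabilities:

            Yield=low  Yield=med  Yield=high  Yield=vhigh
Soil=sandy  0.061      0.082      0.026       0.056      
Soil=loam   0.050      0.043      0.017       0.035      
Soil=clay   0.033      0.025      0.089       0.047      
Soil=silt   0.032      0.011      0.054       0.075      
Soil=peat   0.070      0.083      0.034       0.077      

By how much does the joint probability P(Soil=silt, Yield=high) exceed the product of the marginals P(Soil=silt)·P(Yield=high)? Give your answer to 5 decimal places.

P(Soil=silt) = 0.032 + 0.011 + 0.054 + 0.075 = 0.172.
P(Yield=high) = 0.026 + 0.017 + 0.089 + 0.054 + 0.034 = 0.220.
P(Soil=silt, Yield=high) − P(Soil=silt)P(Yield=high) = 0.054 − 0.172×0.220 = 0.01616.

0.01616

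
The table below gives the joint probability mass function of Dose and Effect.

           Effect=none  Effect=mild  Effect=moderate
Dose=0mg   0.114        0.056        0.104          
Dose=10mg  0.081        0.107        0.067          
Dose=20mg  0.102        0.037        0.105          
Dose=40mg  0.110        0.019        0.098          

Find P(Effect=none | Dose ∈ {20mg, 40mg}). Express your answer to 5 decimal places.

P(Dose=20mg) = 0.102 + 0.037 + 0.105 = 0.244.
P(Dose=40mg) = 0.110 + 0.019 + 0.098 = 0.227.
P(Dose ∈ {20mg, 40mg}) = 0.244 + 0.227 = 0.471; P(Effect=none, Dose ∈ {20mg, 40mg}) = 0.102 + 0.110 = 0.212.
P(Effect=none | Dose ∈ {20mg, 40mg}) = 0.212/0.471 = 0.45011.

0.45011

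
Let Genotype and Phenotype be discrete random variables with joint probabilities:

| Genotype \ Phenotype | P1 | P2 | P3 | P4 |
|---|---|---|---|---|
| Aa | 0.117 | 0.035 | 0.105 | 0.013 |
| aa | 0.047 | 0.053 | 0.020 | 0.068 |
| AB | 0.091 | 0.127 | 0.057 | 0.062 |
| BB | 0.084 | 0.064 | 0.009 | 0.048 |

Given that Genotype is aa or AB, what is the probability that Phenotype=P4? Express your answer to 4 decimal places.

0.2476

P(Genotype=aa) = 0.047 + 0.053 + 0.020 + 0.068 = 0.188.
P(Genotype=AB) = 0.091 + 0.127 + 0.057 + 0.062 = 0.337.
P(Genotype ∈ {aa, AB}) = 0.188 + 0.337 = 0.525; P(Phenotype=P4, Genotype ∈ {aa, AB}) = 0.068 + 0.062 = 0.130.
P(Phenotype=P4 | Genotype ∈ {aa, AB}) = 0.130/0.525 = 0.2476.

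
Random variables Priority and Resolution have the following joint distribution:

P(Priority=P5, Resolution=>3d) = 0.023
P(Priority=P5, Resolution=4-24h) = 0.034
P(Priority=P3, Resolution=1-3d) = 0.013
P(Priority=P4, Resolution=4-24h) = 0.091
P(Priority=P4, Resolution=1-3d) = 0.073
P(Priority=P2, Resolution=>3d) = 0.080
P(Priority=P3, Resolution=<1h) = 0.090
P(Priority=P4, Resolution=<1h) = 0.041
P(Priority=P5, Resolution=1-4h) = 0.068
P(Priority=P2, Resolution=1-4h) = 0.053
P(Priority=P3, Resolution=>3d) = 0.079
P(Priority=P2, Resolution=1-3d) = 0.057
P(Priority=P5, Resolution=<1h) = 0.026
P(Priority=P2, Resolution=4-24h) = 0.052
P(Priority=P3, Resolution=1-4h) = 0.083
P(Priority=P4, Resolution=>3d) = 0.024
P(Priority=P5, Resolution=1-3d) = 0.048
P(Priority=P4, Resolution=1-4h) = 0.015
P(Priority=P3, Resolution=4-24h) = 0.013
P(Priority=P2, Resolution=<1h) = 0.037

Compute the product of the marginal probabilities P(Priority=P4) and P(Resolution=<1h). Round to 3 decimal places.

0.047

P(Priority=P4) = 0.041 + 0.015 + 0.091 + 0.073 + 0.024 = 0.244.
P(Resolution=<1h) = 0.037 + 0.090 + 0.041 + 0.026 = 0.194.
Product: 0.244 × 0.194 = 0.047.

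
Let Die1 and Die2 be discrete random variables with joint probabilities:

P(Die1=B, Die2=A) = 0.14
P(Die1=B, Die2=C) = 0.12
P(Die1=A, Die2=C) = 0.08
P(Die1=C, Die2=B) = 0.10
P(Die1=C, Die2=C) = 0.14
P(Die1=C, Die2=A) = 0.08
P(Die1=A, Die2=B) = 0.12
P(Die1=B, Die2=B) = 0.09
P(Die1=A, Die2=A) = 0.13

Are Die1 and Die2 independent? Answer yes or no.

no

P(Die1=A) = 0.33 and P(Die2=C) = 0.34, so their product is 0.1122, but P(Die1=A, Die2=C) = 0.08. Since these differ, Die1 and Die2 are not independent.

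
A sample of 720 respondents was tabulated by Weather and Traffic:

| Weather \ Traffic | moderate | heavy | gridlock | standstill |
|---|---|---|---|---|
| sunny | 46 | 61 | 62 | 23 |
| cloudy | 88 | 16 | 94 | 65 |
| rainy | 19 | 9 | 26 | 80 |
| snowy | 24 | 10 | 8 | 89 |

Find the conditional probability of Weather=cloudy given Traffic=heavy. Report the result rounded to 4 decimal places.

0.1667

Total with Traffic=heavy: 61 + 16 + 9 + 10 = 96.
P(Weather=cloudy | Traffic=heavy) = 16/96 = 0.1667.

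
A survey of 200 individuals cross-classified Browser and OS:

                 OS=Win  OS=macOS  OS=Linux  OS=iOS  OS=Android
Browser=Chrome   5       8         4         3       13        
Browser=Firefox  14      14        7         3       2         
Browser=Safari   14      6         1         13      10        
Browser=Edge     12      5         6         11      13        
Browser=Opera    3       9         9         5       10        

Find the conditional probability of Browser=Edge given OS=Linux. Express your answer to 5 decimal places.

0.22222

Total with OS=Linux: 4 + 7 + 1 + 6 + 9 = 27.
P(Browser=Edge | OS=Linux) = 6/27 = 0.22222.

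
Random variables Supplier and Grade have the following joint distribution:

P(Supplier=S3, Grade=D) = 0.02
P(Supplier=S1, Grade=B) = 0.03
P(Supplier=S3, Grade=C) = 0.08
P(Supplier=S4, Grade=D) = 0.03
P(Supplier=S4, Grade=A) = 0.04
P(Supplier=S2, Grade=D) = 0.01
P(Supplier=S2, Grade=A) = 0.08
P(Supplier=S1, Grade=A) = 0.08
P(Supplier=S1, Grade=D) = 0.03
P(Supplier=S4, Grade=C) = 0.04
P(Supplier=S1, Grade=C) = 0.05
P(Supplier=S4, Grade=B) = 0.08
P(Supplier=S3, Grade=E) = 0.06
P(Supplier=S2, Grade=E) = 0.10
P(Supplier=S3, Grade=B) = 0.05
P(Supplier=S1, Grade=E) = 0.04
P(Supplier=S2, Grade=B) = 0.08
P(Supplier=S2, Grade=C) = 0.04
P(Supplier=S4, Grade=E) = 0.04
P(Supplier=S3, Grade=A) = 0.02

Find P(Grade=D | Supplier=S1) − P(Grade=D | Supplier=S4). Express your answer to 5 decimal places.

0.00000

P(Supplier=S1) = 0.08 + 0.03 + 0.05 + 0.03 + 0.04 = 0.23; P(Grade=D | Supplier=S1) = 0.03/0.23 = 0.130435.
P(Supplier=S4) = 0.04 + 0.08 + 0.04 + 0.03 + 0.04 = 0.23; P(Grade=D | Supplier=S4) = 0.03/0.23 = 0.130435.
Difference = 0.00000.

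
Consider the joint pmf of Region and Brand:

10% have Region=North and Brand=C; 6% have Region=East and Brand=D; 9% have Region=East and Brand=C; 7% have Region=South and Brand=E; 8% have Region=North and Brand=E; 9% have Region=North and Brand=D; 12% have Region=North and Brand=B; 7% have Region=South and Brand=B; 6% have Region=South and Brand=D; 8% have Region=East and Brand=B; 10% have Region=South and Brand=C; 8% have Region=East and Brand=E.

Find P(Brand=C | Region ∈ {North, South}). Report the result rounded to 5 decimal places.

P(Region=North) = 0.12 + 0.10 + 0.09 + 0.08 = 0.39.
P(Region=South) = 0.07 + 0.10 + 0.06 + 0.07 = 0.30.
P(Region ∈ {North, South}) = 0.39 + 0.30 = 0.69; P(Brand=C, Region ∈ {North, South}) = 0.10 + 0.10 = 0.20.
P(Brand=C | Region ∈ {North, South}) = 0.20/0.69 = 0.28986.

0.28986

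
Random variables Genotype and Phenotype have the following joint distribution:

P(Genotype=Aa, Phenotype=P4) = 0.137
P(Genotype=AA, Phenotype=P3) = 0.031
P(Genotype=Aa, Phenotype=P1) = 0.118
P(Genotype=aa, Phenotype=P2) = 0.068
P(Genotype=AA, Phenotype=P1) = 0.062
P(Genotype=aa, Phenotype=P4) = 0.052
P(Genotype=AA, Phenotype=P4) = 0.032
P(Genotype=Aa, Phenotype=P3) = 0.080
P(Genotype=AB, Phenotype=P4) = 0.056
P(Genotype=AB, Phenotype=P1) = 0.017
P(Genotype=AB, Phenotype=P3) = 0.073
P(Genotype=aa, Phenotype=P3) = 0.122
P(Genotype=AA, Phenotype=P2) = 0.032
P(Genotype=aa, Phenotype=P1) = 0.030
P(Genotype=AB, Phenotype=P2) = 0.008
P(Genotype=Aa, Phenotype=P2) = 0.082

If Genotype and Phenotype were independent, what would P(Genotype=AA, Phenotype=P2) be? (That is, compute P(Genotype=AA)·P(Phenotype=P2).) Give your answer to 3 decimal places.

0.030

P(Genotype=AA) = 0.062 + 0.032 + 0.031 + 0.032 = 0.157.
P(Phenotype=P2) = 0.032 + 0.082 + 0.068 + 0.008 = 0.190.
Product: 0.157 × 0.190 = 0.030.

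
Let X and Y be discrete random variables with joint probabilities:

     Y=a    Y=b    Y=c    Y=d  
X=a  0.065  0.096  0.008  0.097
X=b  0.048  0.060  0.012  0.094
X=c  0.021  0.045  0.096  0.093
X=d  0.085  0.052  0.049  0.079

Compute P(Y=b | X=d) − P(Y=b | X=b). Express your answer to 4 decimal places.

P(X=d) = 0.085 + 0.052 + 0.049 + 0.079 = 0.265; P(Y=b | X=d) = 0.052/0.265 = 0.19623.
P(X=b) = 0.048 + 0.060 + 0.012 + 0.094 = 0.214; P(Y=b | X=b) = 0.060/0.214 = 0.28037.
Difference = -0.0841.

-0.0841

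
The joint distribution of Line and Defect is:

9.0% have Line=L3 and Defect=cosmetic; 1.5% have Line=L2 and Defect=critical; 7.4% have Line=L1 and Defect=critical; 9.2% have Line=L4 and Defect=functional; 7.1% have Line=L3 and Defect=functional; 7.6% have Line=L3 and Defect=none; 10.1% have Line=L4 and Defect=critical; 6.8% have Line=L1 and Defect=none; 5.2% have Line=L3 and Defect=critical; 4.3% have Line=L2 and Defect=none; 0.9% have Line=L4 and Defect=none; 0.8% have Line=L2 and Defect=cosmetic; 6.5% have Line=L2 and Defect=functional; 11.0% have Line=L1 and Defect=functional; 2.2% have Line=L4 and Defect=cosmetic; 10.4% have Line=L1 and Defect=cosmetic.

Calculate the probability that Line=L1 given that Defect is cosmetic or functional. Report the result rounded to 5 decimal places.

P(Defect=cosmetic) = 0.104 + 0.008 + 0.090 + 0.022 = 0.224.
P(Defect=functional) = 0.110 + 0.065 + 0.071 + 0.092 = 0.338.
P(Defect ∈ {cosmetic, functional}) = 0.224 + 0.338 = 0.562; P(Line=L1, Defect ∈ {cosmetic, functional}) = 0.104 + 0.110 = 0.214.
P(Line=L1 | Defect ∈ {cosmetic, functional}) = 0.214/0.562 = 0.38078.

0.38078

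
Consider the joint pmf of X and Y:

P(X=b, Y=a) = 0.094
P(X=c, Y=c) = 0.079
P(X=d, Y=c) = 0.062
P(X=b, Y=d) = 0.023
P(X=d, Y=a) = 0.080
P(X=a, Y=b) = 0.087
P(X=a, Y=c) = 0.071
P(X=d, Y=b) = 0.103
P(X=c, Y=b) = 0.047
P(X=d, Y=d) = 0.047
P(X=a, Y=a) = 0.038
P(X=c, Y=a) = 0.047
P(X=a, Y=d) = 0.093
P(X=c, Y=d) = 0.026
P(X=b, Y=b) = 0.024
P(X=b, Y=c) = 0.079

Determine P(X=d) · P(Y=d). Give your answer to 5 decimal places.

0.05519

P(X=d) = 0.080 + 0.103 + 0.062 + 0.047 = 0.292.
P(Y=d) = 0.093 + 0.023 + 0.026 + 0.047 = 0.189.
Product: 0.292 × 0.189 = 0.05519.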